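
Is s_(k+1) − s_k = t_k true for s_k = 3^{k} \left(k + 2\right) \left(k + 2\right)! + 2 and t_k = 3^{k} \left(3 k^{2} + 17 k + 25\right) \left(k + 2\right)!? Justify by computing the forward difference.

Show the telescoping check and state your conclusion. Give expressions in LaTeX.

s_(k+1) = 3**(k + 1)*(k + 3)*factorial(k + 3) + 2
s_(k+1) − s_k = 3**k*(3*k**2 + 17*k + 25)*factorial(k + 2)
(s_(k+1) − s_k) − t_k = 0

Valid: the claim telescopes to t_k.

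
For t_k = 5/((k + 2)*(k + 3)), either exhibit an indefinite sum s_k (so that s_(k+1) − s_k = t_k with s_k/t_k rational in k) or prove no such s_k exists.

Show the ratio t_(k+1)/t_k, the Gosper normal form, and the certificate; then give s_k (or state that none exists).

s_k = 5*k/(2*(k + 2))

r(k) = (k + 2)/(k + 4) after simplifying.
Gosper form: A/B · C(k+1)/C(k) with A=k + 2, B=k + 4, C=1.
Need (k + 2)·f(k+1) − (k + 3)·f(k) = 1.
Degrees (1,1,0) ⇒ d ≤ 1.
Solving with deg f ≤ 1: f(k) = k/2.
Certificate R = B(k−1)f/C = k*(k + 3)/2 gives s_k = 5*k/(2*(k + 2)).
Check: Δs_k = 5/(k**2 + 5*k + 6). ✓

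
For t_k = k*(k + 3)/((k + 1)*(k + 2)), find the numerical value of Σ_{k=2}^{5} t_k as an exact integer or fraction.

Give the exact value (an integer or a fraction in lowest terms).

Σ = 76/21

t_(k+1)/t_k = (k + 1)**2*(k + 4)/(k*(k + 3)**2).
Gosper form: A/B · C(k+1)/C(k) with A=k + 1, B=k + 3, C=k**2 + 3*k.
Key eq: (k + 1)·f(k+1) = (k + 2)·f(k) + (k**2 + 3*k).
deg f ≤ 2 (via 1,1,2).
Match coefficients ⇒ f(k) = k*(k - 1).
Get s_k = R·t_k = k*(k - 1)/(k + 1) with R(k) = B(k−1)f(k)/C(k) = (k - 1)*(k + 2)/(k + 3).
Δs = k*(k + 3)/(k**2 + 3*k + 2), as required.
Evaluate s at k=6 and k=2: 30/7 and 2/3; difference 76/21.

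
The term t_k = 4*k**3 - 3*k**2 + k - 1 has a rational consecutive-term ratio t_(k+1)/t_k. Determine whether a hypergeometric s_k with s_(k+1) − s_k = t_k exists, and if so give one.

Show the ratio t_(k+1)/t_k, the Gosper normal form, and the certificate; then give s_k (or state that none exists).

s_k = k*(k**3 - 3*k**2 + 3*k - 2)

t_(k+1)/t_k = (k + 4*(k + 1)**3 - 3*(k + 1)**2)/(4*k**3 - 3*k**2 + k - 1).
A = 1, B = 1, C = k**3 - 3*k**2/4 + k/4 - 1/4.
Key eq: (1)·f(k+1) = (1)·f(k) + (k**3 - 3*k**2/4 + k/4 - 1/4).
Degrees (0,0,3) ⇒ d ≤ 4.
Solving with deg f ≤ 4: f(k) = k*(k - 2)*(k**2 - k + 1)/4.
Certificate R = B(k−1)f/C = k*(k - 2)*(k**2 - k + 1)/(4*k**3 - 3*k**2 + k - 1) gives s_k = k*(k**3 - 3*k**2 + 3*k - 2).
s_(k+1) − s_k = 4*k**3 - 3*k**2 + k - 1 = t_k.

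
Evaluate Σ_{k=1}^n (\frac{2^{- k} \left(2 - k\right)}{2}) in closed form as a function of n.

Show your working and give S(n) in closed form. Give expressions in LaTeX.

Compute t_(k+1)/t_k: get (k - 1)/(2*(k - 2)).
Take A(k)=1/2, B(k)=1, C(k)=k - 2.
Set up (1/2)·f(k+1) − (1)·f(k) − (k - 2) = 0.
d = 1 from the (0,0,1) case.
Solve for f: f(k) = -2*(k - 1) (degree 1 ≤ 1).
R(k) = B(k−1)·f(k)/C(k) = -2*(k - 1)/(k - 2); s_k = R·t_k = (k - 1)/2**k.
Check: Δs_k = (2 - k)/(2*2**k). ✓
Evaluate: s_(n+1) = 2**(-n - 1)*n; subtract s_(1) = 0 ⇒ S(n) = 2**(-n - 1)*n.

S(n) = 2^{- n - 1} n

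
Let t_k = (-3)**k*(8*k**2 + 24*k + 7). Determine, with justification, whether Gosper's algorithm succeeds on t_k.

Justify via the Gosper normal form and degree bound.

Yes. s_k = (-3)**k*(-2*k**2 - 3*k + 2).

Compute t_(k+1)/t_k: get 3*(-8*k**2 - 40*k - 39)/(8*k**2 + 24*k + 7).
So A=-3 and B=1, with C=k**2 + 3*k + 7/8.
Need (-3)·f(k+1) − (1)·f(k) = k**2 + 3*k + 7/8.
d = 2 from the (0,0,2) case.
Coefficient equations give f(k) = -(k + 2)*(2*k - 1)/8.
R(k) = B(k−1)·f(k)/C(k) = -(k + 2)*(2*k - 1)/(8*k**2 + 24*k + 7); s_k = R·t_k = (-3)**k*(-2*k**2 - 3*k + 2).
Δs = (-3)**k*(8*k**2 + 24*k + 7), as required.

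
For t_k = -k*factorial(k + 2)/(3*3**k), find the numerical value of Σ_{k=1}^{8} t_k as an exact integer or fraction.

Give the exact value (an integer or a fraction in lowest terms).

Σ = -492314/243

t_(k+1)/t_k = (k + 1)*(k + 3)/(3*k).
A = k/3 + 1, B = 1, C = k.
Need (k/3 + 1)·f(k+1) − (1)·f(k) = k.
Bound: deg f ≤ 0.
Solving with deg f ≤ 0: f(k) = 3.
Get s_k = R·t_k = -factorial(k + 2)/3**k with R(k) = B(k−1)f(k)/C(k) = 3/k.
Δs = -k*factorial(k + 2)/(3*3**k), as required.
Evaluate s at k=9 and k=1: -492800/243 and -2; difference -492314/243.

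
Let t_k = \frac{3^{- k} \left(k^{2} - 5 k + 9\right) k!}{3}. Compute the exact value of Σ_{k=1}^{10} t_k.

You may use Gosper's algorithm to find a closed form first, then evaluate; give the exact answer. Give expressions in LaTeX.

t_(k+1)/t_k = (k + 1)*(-5*k + (k + 1)**2 + 4)/(3*(k**2 - 5*k + 9)).
Gosper form: A/B · C(k+1)/C(k) with A=k/3 + 1/3, B=1, C=k**2 - 5*k + 9.
f must satisfy (k/3 + 1/3)·f(k+1) − (1)·f(k) = k**2 - 5*k + 9.
d = 1 from the (1,0,2) case.
Coefficient equations give f(k) = 3*(k - 4).
R(k) = B(k−1)·f(k)/C(k) = 3*(k - 4)/(k**2 - 5*k + 9); s_k = R·t_k = (k - 4)*factorial(k)/3**k.
s_(k+1) − s_k = (k**2 - 5*k + 9)*factorial(k)/(3*3**k) = t_k.
Σ_(k=1)^(10) t_k = s_(11) − s_(1) = 3449600/2187 − (-1) = 3451787/2187.

Σ = 3451787/2187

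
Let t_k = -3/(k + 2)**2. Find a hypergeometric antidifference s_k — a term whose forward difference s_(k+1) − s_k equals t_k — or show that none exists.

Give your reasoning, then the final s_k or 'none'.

no hypergeometric antidifference exists

r(k) = (k + 2)**2/(k + 3)**2 after simplifying.
Normal form (A,B,C) = (k**2 + 4*k + 4, k**2 + 6*k + 9, 1).
Key eq: (k**2 + 4*k + 4)·f(k+1) = (k**2 + 4*k + 4)·f(k) + (1).
d = 0 from the (2,2,0) case.
Write f(k) = c0. Then LHS − RHS = -1, requiring -1 = 0: contradictory. No certificate.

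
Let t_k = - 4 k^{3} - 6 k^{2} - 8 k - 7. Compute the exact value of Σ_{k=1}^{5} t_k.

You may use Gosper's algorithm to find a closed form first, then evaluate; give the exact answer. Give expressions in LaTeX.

r(k) = (4*k**3 + 18*k**2 + 32*k + 25)/(4*k**3 + 6*k**2 + 8*k + 7) after simplifying.
Gosper form: A/B · C(k+1)/C(k) with A=1, B=1, C=k**3 + 3*k**2/2 + 2*k + 7/4.
Solve (1)·f(k+1) − (1)·f(k) = k**3 + 3*k**2/2 + 2*k + 7/4.
Bound: deg f ≤ 4.
Solve for f: f(k) = k*(k**3 + 2*k + 4)/4 (degree 4 ≤ 4).
Certificate R = B(k−1)f/C = k*(k**3 + 2*k + 4)/(4*k**3 + 6*k**2 + 8*k + 7) gives s_k = k*(-k**3 - 2*k - 4).
Verify: -4*k**3 - 6*k**2 - 8*k - 7 matches t_k.
Evaluate s at k=6 and k=1: -1392 and -7; difference -1385.

Σ = -1385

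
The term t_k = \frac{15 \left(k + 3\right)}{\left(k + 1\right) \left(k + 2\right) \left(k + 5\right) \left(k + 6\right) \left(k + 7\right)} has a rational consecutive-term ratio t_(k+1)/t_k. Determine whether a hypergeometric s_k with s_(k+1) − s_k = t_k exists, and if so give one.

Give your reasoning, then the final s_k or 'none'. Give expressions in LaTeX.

s_k = \frac{k \left(k^{2} + 12 k + 41\right)}{6 \left(k^{3} + 12 k^{2} + 41 k + 30\right)}

r(k) = (k + 1)*(k + 4)*(k + 5)/((k + 3)**2*(k + 8)) after simplifying.
Gosper form: A/B · C(k+1)/C(k) with A=k + 1, B=k + 8, C=k**3 + 10*k**2 + 33*k + 36.
f must satisfy (k + 1)·f(k+1) − (k + 7)·f(k) = k**3 + 10*k**2 + 33*k + 36.
Degrees (1,1,3) ⇒ d ≤ 6.
Coefficient equations give f(k) = k*(k + 2)*(k + 3)*(k + 4)*(k**2 + 12*k + 41)/90.
Get s_k = R·t_k = k*(k**2 + 12*k + 41)/(6*(k**3 + 12*k**2 + 41*k + 30)) with R(k) = B(k−1)f(k)/C(k) = k*(k + 2)*(k + 7)*(k**2 + 12*k + 41)/(90*(k + 3)).
Verify: 15*(k + 3)/(k**5 + 21*k**4 + 163*k**3 + 567*k**2 + 844*k + 420) matches t_k.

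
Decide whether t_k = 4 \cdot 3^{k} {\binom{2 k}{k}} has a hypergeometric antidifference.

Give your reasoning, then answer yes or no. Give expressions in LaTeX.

No — t_k has no hypergeometric antidifference.

r(k) = 6*(2*k + 1)/(k + 1) after simplifying.
Gosper form: A/B · C(k+1)/C(k) with A=12*k + 6, B=k + 1, C=1.
Key eq: (12*k + 6)·f(k+1) = (k)·f(k) + (1).
Degrees (1,1,0) ⇒ d ≤ -1.
Negative degree bound (-1): no f exists, t_k not Gosper-summable.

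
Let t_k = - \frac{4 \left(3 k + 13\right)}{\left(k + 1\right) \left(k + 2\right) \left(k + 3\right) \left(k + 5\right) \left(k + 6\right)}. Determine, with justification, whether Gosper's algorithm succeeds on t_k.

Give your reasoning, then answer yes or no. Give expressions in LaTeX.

Yes. s_k = \frac{2 k \left(- k^{2} - 8 k - 17\right)}{5 \left(k^{3} + 8 k^{2} + 17 k + 10\right)}.

r(k) = (k + 1)*(k + 5)*(3*k + 16)/((k + 4)*(k + 7)*(3*k + 13)) after simplifying.
A = k + 1, B = k + 7, C = k**2 + 25*k/3 + 52/3.
Solve (k + 1)·f(k+1) − (k + 6)·f(k) = k**2 + 25*k/3 + 52/3.
deg f ≤ 5 (via 1,1,2).
Solve for f: f(k) = k*(k + 3)*(k + 4)*(k**2 + 8*k + 17)/30 (degree 5 ≤ 5).
Certificate R = B(k−1)f/C = k*(k + 3)*(k + 6)*(k**2 + 8*k + 17)/(10*(3*k + 13)) gives s_k = 2*k*(-k**2 - 8*k - 17)/(5*(k**3 + 8*k**2 + 17*k + 10)).
Δs = 4*(-3*k - 13)/(k**5 + 17*k**4 + 107*k**3 + 307*k**2 + 396*k + 180), as required.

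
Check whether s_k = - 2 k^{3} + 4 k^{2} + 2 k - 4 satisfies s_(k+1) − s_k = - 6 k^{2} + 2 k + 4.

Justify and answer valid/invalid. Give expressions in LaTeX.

valid (s_(k+1) − s_k reduces to t_k)

s_(k+1) = 2*k*(-k**2 - k + 2)
s_(k+1) − s_k = -6*k**2 + 2*k + 4
(s_(k+1) − s_k) − t_k = 0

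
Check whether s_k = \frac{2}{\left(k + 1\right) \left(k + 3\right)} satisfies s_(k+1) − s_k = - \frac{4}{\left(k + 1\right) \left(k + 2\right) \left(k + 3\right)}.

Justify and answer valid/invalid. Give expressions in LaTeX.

Invalid: residual \frac{6}{k^{4} + 10 k^{3} + 35 k^{2} + 50 k + 24} ≠ 0.

s_(k+1) = 2/((k + 2)*(k + 4))
s_(k+1) − s_k = 2*(-2*k - 5)/(k**4 + 10*k**3 + 35*k**2 + 50*k + 24)
(s_(k+1) − s_k) − t_k = 6/(k**4 + 10*k**3 + 35*k**2 + 50*k + 24)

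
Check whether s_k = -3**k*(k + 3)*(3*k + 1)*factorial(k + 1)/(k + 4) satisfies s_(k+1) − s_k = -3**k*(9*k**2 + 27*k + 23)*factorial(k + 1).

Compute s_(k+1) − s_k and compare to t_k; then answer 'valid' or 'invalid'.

s_(k+1) = -3**(k + 1)*(k + 4)*(3*k + 4)*factorial(k + 2)/(k + 5)
s_(k+1) − s_k = -3**k*(9*k**4 + 99*k**3 + 383*k**2 + 619*k + 369)*factorial(k + 1)/((k + 4)*(k + 5))
(s_(k+1) − s_k) − t_k = 3**k*(9*k**3 + 63*k**2 + 128*k + 91)*factorial(k + 1)/((k + 4)*(k + 5))

Invalid: residual 3**k*(9*k**3 + 63*k**2 + 128*k + 91)*factorial(k + 1)/((k + 4)*(k + 5)) ≠ 0.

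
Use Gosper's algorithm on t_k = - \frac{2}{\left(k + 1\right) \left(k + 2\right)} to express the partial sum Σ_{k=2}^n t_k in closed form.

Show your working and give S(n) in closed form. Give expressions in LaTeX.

Step 1: r(k) = (k + 1)/(k + 3).
Factor: A=k + 1; B=k + 3; C=1.
f must satisfy (k + 1)·f(k+1) − (k + 2)·f(k) = 1.
Degrees (1,1,0) ⇒ d ≤ 1.
A polynomial solution: f(k) = k.
Then R = B(k−1)f/C = k*(k + 2), so s_k = R(k)·t_k = -2*k/(k + 1).
Δs = -2/(k**2 + 3*k + 2), as required.
Telescope: S(n) = s_(n+1) − s_(2) = 2*(-n - 1)/(n + 2) − (-4/3) = 2*(1 - n)/(3*(n + 2)).

S(n) = \frac{2 \left(1 - n\right)}{3 \left(n + 2\right)}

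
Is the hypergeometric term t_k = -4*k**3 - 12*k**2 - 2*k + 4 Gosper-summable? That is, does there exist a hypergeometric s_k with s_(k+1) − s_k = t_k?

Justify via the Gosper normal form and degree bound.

Yes. s_k = k*(-k**3 - 2*k**2 + 4*k + 3).

t_(k+1)/t_k = (2*k**3 + 12*k**2 + 19*k + 7)/(2*k**3 + 6*k**2 + k - 2).
So A=1 and B=1, with C=k**3 + 3*k**2 + k/2 - 1.
Key eq: (1)·f(k+1) = (1)·f(k) + (k**3 + 3*k**2 + k/2 - 1).
deg f ≤ 4 (via 0,0,3).
A polynomial solution: f(k) = k*(k + 3)*(k**2 - k - 1)/4.
Certificate R = B(k−1)f/C = k*(k + 3)*(k**2 - k - 1)/(2*(2*k**3 + 6*k**2 + k - 2)) gives s_k = k*(-k**3 - 2*k**2 + 4*k + 3).
Δs = -4*k**3 - 12*k**2 - 2*k + 4, as required.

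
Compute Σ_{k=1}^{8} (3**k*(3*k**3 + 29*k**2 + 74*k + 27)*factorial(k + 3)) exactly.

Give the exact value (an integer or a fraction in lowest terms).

Step 1: r(k) = 3*(3*k**4 + 50*k**3 + 293*k**2 + 697*k + 532)/(3*k**3 + 29*k**2 + 74*k + 27).
Normal form (A,B,C) = (3*k + 12, 1, k**3 + 29*k**2/3 + 74*k/3 + 9).
Need (3*k + 12)·f(k+1) − (1)·f(k) = k**3 + 29*k**2/3 + 74*k/3 + 9.
From deg A=1, deg B=0, deg C=3: d=2.
A polynomial solution: f(k) = (k**2 + 4*k - 3)/3.
Certificate R = B(k−1)f/C = (k**2 + 4*k - 3)/(3*k**3 + 29*k**2 + 74*k + 27) gives s_k = 3**k*(k**2 + 4*k - 3)*factorial(k + 3).
s_(k+1) − s_k = 3**k*(3*k**3 + 29*k**2 + 74*k + 27)*factorial(k + 3) = t_k.
Σ_(k=1)^(8) t_k = s_(9) − s_(1) = 1074813488179200 − (144) = 1074813488179056.

Σ = 1074813488179056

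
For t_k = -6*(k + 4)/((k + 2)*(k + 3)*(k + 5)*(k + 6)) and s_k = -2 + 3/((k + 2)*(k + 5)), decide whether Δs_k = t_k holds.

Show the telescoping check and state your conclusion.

s_(k+1) = -2 + 3/((k + 3)*(k + 6))
s_(k+1) − s_k = 6*(-k - 4)/(k**4 + 16*k**3 + 91*k**2 + 216*k + 180)
(s_(k+1) − s_k) − t_k = 0

Valid: the claim telescopes to t_k.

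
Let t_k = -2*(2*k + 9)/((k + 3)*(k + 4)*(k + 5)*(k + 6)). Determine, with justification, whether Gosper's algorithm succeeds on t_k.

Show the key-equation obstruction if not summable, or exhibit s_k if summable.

Yes. s_k = 2*k*(-k - 8)/(15*(k**2 + 8*k + 15)).

The ratio is (k + 3)*(2*k + 11)/((k + 7)*(2*k + 9)).
Take A(k)=k + 3, B(k)=k + 7, C(k)=k + 9/2.
f must satisfy (k + 3)·f(k+1) − (k + 6)·f(k) = k + 9/2.
From deg A=1, deg B=1, deg C=1: d=3.
Match coefficients ⇒ f(k) = k*(k + 4)*(k + 8)/30.
Certificate R = B(k−1)f/C = k*(k + 4)*(k + 6)*(k + 8)/(15*(2*k + 9)) gives s_k = 2*k*(-k - 8)/(15*(k**2 + 8*k + 15)).
Verify: 2*(-2*k - 9)/(k**4 + 18*k**3 + 119*k**2 + 342*k + 360) matches t_k.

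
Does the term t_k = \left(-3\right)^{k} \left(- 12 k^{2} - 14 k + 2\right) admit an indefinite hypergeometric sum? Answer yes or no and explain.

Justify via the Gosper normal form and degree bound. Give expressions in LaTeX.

Yes. s_k = \left(-3\right)^{k} \left(3 k^{2} - k - 2\right).

t_(k+1)/t_k = 3*(-6*k**2 - 19*k - 12)/(6*k**2 + 7*k - 1).
Take A(k)=-3, B(k)=1, C(k)=k**2 + 7*k/6 - 1/6.
Solve (-3)·f(k+1) − (1)·f(k) = k**2 + 7*k/6 - 1/6.
Bound: deg f ≤ 2.
A polynomial solution: f(k) = -(k - 1)*(3*k + 2)/12.
Get s_k = R·t_k = (-3)**k*(3*k**2 - k - 2) with R(k) = B(k−1)f(k)/C(k) = -(k - 1)*(3*k + 2)/(2*(6*k**2 + 7*k - 1)).
s_(k+1) − s_k = (-3)**k*(-12*k**2 - 14*k + 2) = t_k.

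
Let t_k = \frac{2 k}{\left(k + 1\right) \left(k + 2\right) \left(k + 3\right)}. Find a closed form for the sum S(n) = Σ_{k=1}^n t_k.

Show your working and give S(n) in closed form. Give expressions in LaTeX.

Step 1: r(k) = (k + 1)**2/(k*(k + 4)).
Take A(k)=k + 1, B(k)=k + 4, C(k)=k.
Solve (k + 1)·f(k+1) − (k + 3)·f(k) = k.
Bound: deg f ≤ 2.
Coefficient equations give f(k) = k*(k - 1)/4.
Get s_k = R·t_k = k*(k - 1)/(2*(k + 1)*(k + 2)) with R(k) = B(k−1)f(k)/C(k) = (k - 1)*(k + 3)/4.
s_(k+1) − s_k = 2*k/(k**3 + 6*k**2 + 11*k + 6) = t_k.
Telescope: S(n) = s_(n+1) − s_(1) = n*(n + 1)/(2*(n**2 + 5*n + 6)) − (0) = n*(n + 1)/(2*(n**2 + 5*n + 6)).

S(n) = \frac{n \left(n + 1\right)}{2 \left(n^{2} + 5 n + 6\right)}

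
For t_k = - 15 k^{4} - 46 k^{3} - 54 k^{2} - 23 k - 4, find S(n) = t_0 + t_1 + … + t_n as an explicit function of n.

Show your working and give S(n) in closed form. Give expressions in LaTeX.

t_(k+1)/t_k = (15*k**4 + 106*k**3 + 282*k**2 + 329*k + 142)/(15*k**4 + 46*k**3 + 54*k**2 + 23*k + 4).
A = 1, B = 1, C = k**4 + 46*k**3/15 + 18*k**2/5 + 23*k/15 + 4/15.
Solve (1)·f(k+1) − (1)·f(k) = k**4 + 46*k**3/15 + 18*k**2/5 + 23*k/15 + 4/15.
d = 5 from the (0,0,4) case.
Coefficient equations give f(k) = k*(3*k**4 + 4*k**3 - 4*k + 1)/15.
Get s_k = R·t_k = k*(-3*k**4 - 4*k**3 + 4*k - 1) with R(k) = B(k−1)f(k)/C(k) = k*(3*k**4 + 4*k**3 - 4*k + 1)/(15*k**4 + 46*k**3 + 54*k**2 + 23*k + 4).
Δs = -15*k**4 - 46*k**3 - 54*k**2 - 23*k - 4, as required.
Telescope: S(n) = s_(n+1) − s_(0) = -3*n**5 - 19*n**4 - 46*n**3 - 50*n**2 - 24*n - 4 − (0) = -3*n**5 - 19*n**4 - 46*n**3 - 50*n**2 - 24*n - 4.

S(n) = - 3 n^{5} - 19 n^{4} - 46 n^{3} - 50 n^{2} - 24 n - 4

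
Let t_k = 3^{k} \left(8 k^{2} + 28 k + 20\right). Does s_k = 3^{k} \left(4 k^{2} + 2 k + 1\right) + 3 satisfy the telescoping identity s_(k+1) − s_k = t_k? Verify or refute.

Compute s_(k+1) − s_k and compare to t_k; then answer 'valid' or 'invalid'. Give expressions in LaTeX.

Valid — Δs_k = t_k.

s_(k+1) = 3*3**k*(2*k + 4*(k + 1)**2 + 3) + 3
s_(k+1) − s_k = 3**k*(8*k**2 + 28*k + 20)
(s_(k+1) − s_k) − t_k = 0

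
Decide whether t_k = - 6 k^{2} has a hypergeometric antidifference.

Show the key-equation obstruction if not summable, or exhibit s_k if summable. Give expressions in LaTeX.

The ratio is (k + 1)**2/k**2.
Factor: A=1; B=1; C=k**2.
Set up (1)·f(k+1) − (1)·f(k) − (k**2) = 0.
Bound: deg f ≤ 3.
Match coefficients ⇒ f(k) = k*(k - 1)*(2*k - 1)/6.
Get s_k = R·t_k = k*(-2*k**2 + 3*k - 1) with R(k) = B(k−1)f(k)/C(k) = (k - 1)*(2*k - 1)/(6*k).
s_(k+1) − s_k = -6*k**2 = t_k.

Yes. s_k = k \left(- 2 k^{2} + 3 k - 1\right).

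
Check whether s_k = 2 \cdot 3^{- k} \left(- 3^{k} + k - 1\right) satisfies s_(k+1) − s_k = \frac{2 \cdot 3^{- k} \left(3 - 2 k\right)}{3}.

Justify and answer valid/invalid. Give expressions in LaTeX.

valid; difference matches t_k

s_(k+1) = -2 + 2*k/(3*3**k)
s_(k+1) − s_k = 2*(3 - 2*k)/(3*3**k)
(s_(k+1) − s_k) − t_k = 0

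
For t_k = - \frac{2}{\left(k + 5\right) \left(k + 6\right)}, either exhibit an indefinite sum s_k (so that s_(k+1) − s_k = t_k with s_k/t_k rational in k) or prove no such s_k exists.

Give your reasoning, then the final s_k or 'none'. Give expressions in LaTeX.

Compute t_(k+1)/t_k: get (k + 5)/(k + 7).
Normal form (A,B,C) = (k + 5, k + 7, 1).
Set up (k + 5)·f(k+1) − (k + 6)·f(k) − (1) = 0.
Bound: deg f ≤ 1.
A polynomial solution: f(k) = k/5.
Then R = B(k−1)f/C = k*(k + 6)/5, so s_k = R(k)·t_k = -2*k/(5*k + 25).
Δs = -2/(k**2 + 11*k + 30), as required.

s_k = - \frac{2 k}{5 k + 25}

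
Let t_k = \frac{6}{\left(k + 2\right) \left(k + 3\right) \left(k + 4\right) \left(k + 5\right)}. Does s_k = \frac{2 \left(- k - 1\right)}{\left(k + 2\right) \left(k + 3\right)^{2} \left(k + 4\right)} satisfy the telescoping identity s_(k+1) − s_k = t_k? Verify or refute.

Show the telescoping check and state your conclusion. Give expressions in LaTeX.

Invalid: residual \frac{8 \left(- 2 k - 7\right)}{k^{6} + 21 k^{5} + 181 k^{4} + 819 k^{3} + 2050 k^{2} + 2688 k + 1440} ≠ 0.

s_(k+1) = 2*(-k - 2)/((k + 3)*(k + 4)**2*(k + 5))
s_(k+1) − s_k = 2*(3*k**2 + 13*k + 8)/(k**6 + 21*k**5 + 181*k**4 + 819*k**3 + 2050*k**2 + 2688*k + 1440)
(s_(k+1) − s_k) − t_k = 8*(-2*k - 7)/(k**6 + 21*k**5 + 181*k**4 + 819*k**3 + 2050*k**2 + 2688*k + 1440)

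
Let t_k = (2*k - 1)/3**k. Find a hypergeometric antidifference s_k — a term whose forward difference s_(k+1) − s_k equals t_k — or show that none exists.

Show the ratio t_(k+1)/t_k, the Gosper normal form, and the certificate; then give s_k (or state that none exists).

s_k = -3**(1 - k)*k

r(k) = (2*k + 1)/(3*(2*k - 1)) after simplifying.
Take A(k)=1/3, B(k)=1, C(k)=k - 1/2.
Need (1/3)·f(k+1) − (1)·f(k) = k - 1/2.
deg f ≤ 1 (via 0,0,1).
Solving with deg f ≤ 1: f(k) = -3*k/2.
Then R = B(k−1)f/C = -3*k/(2*k - 1), so s_k = R(k)·t_k = -3**(1 - k)*k.
s_(k+1) − s_k = (2*k - 1)/3**k = t_k.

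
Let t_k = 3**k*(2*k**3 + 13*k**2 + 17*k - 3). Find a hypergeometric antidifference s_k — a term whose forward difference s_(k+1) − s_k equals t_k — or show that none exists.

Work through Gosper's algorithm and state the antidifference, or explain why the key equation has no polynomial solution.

Step 1: r(k) = 3*(2*k**3 + 19*k**2 + 49*k + 29)/(2*k**3 + 13*k**2 + 17*k - 3).
Gosper form: A/B · C(k+1)/C(k) with A=3, B=1, C=k**3 + 13*k**2/2 + 17*k/2 - 3/2.
Need (3)·f(k+1) − (1)·f(k) = k**3 + 13*k**2/2 + 17*k/2 - 3/2.
Degrees (0,0,3) ⇒ d ≤ 3.
Coefficient equations give f(k) = (k + 1)*(k**2 + k - 3)/2.
So s_k = (B(k−1)f/C)·t_k = ((k + 1)*(k**2 + k - 3)/(2*k**3 + 13*k**2 + 17*k - 3))·t_k = 3**k*(k**3 + 2*k**2 - 2*k - 3).
s_(k+1) − s_k = 3**k*(2*k**3 + 13*k**2 + 17*k - 3) = t_k.

s_k = 3**k*(k**3 + 2*k**2 - 2*k - 3)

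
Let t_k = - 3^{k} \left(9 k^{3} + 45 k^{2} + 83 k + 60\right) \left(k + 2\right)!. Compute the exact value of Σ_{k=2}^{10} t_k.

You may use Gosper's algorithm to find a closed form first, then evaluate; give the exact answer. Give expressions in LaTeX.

Σ = -415867966228911528

Compute t_(k+1)/t_k: get 3*(9*k**4 + 99*k**3 + 416*k**2 + 797*k + 591)/(9*k**3 + 45*k**2 + 83*k + 60).
Normal form (A,B,C) = (3*k + 9, 1, k**3 + 5*k**2 + 83*k/9 + 20/3).
Need (3*k + 9)·f(k+1) − (1)·f(k) = k**3 + 5*k**2 + 83*k/9 + 20/3.
deg f ≤ 2 (via 1,0,3).
Solving with deg f ≤ 2: f(k) = (3*k**2 + k + 3)/9.
Then R = B(k−1)f/C = (3*k**2 + k + 3)/(9*k**3 + 45*k**2 + 83*k + 60), so s_k = R(k)·t_k = -3**k*(3*k**2 + k + 3)*factorial(k + 2).
Δs = -3**k*(9*k**3 + 45*k**2 + 83*k + 60)*factorial(k + 2), as required.
Evaluate s at k=11 and k=2: -415867966228915200 and -3672; difference -415867966228911528.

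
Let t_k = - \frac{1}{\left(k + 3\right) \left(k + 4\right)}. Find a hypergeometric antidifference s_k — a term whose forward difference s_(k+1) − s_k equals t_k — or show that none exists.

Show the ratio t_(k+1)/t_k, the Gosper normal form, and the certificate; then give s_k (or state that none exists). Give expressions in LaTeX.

Ratio r(k) = (k + 3)/(k + 5).
Factor: A=k + 3; B=k + 5; C=1.
Key eq: (k + 3)·f(k+1) = (k + 4)·f(k) + (1).
d = 1 from the (1,1,0) case.
Coefficient equations give f(k) = k/3.
R(k) = B(k−1)·f(k)/C(k) = k*(k + 4)/3; s_k = R·t_k = -k/(3*k + 9).
Check: Δs_k = -1/(k**2 + 7*k + 12). ✓

s_k = - \frac{k}{3 k + 9}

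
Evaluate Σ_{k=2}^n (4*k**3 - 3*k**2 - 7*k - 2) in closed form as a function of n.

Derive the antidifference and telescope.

r(k) = (4*k**3 + 9*k**2 - k - 8)/(4*k**3 - 3*k**2 - 7*k - 2) after simplifying.
Take A(k)=1, B(k)=1, C(k)=k**3 - 3*k**2/4 - 7*k/4 - 1/2.
Set up (1)·f(k+1) − (1)·f(k) − (k**3 - 3*k**2/4 - 7*k/4 - 1/2) = 0.
Degrees (0,0,3) ⇒ d ≤ 4.
Solving with deg f ≤ 4: f(k) = k*(k**3 - 3*k**2 - k + 1)/4.
Certificate R = B(k−1)f/C = k*(k**3 - 3*k**2 - k + 1)/(4*k**3 - 3*k**2 - 7*k - 2) gives s_k = k*(k**3 - 3*k**2 - k + 1).
s_(k+1) − s_k = 4*k**3 - 3*k**2 - 7*k - 2 = t_k.
Evaluate: s_(n+1) = n**4 + n**3 - 4*n**2 - 6*n - 2; subtract s_(2) = -10 ⇒ S(n) = n**4 + n**3 - 4*n**2 - 6*n + 8.

S(n) = n**4 + n**3 - 4*n**2 - 6*n + 8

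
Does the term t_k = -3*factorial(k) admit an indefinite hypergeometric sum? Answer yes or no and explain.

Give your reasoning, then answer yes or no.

No — negative degree bound, so no certificate f.

Ratio r(k) = k + 1.
Normal form (A,B,C) = (k + 1, 1, 1).
f must satisfy (k + 1)·f(k+1) − (1)·f(k) = 1.
From deg A=1, deg B=0, deg C=0: d=-1.
Negative degree bound (-1): no f exists, t_k not Gosper-summable.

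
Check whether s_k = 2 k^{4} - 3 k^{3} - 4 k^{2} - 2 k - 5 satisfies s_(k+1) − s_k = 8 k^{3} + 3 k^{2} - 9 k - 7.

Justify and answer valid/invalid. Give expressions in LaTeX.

s_(k+1) = 2*k**4 + 5*k**3 - k**2 - 11*k - 12
s_(k+1) − s_k = 8*k**3 + 3*k**2 - 9*k - 7
(s_(k+1) − s_k) − t_k = 0

Valid: the claim telescopes to t_k.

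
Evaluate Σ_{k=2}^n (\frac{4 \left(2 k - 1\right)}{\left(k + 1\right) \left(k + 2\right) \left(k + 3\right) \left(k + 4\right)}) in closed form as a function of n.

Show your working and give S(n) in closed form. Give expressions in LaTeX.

t_(k+1)/t_k = (k + 1)*(2*k + 1)/((k + 5)*(2*k - 1)).
A = k + 1, B = k + 5, C = k - 1/2.
Set up (k + 1)·f(k+1) − (k + 4)·f(k) − (k - 1/2) = 0.
deg f ≤ 3 (via 1,1,1).
Solve for f: f(k) = -k/2 (degree 1 ≤ 3).
So s_k = (B(k−1)f/C)·t_k = (-k*(k + 4)/(2*k - 1))·t_k = -4*k/((k + 1)*(k + 2)*(k + 3)).
Verify: 4*(2*k - 1)/(k**4 + 10*k**3 + 35*k**2 + 50*k + 24) matches t_k.
Evaluate: s_(n+1) = 4*(-n - 1)/(n**3 + 9*n**2 + 26*n + 24); subtract s_(2) = -2/15 ⇒ S(n) = 2*(n**3 + 9*n**2 - 4*n - 6)/(15*(n**3 + 9*n**2 + 26*n + 24)).

S(n) = \frac{2 \left(n^{3} + 9 n^{2} - 4 n - 6\right)}{15 \left(n^{3} + 9 n^{2} + 26 n + 24\right)}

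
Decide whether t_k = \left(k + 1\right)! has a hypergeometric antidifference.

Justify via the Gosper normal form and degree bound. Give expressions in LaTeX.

The ratio is k + 2.
A = k + 2, B = 1, C = 1.
Need (k + 2)·f(k+1) − (1)·f(k) = 1.
deg f ≤ -1 (via 1,0,0).
Bound -1 < 0, so the key equation has no polynomial solution.

No — t_k has no hypergeometric antidifference.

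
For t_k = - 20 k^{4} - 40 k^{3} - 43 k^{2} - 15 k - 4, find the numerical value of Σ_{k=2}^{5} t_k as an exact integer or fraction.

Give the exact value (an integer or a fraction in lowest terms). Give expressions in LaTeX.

Σ = -31068

The ratio is (20*k**4 + 120*k**3 + 283*k**2 + 301*k + 122)/(20*k**4 + 40*k**3 + 43*k**2 + 15*k + 4).
Gosper form: A/B · C(k+1)/C(k) with A=1, B=1, C=k**4 + 2*k**3 + 43*k**2/20 + 3*k/4 + 1/5.
Solve (1)·f(k+1) − (1)·f(k) = k**4 + 2*k**3 + 43*k**2/20 + 3*k/4 + 1/5.
deg f ≤ 5 (via 0,0,4).
Coefficient equations give f(k) = k*(4*k**4 + k**2 - 4*k + 3)/20.
Certificate R = B(k−1)f/C = k*(4*k**4 + k**2 - 4*k + 3)/(20*k**4 + 40*k**3 + 43*k**2 + 15*k + 4) gives s_k = k*(-4*k**4 - k**2 + 4*k - 3).
Verify: -20*k**4 - 40*k**3 - 43*k**2 - 15*k - 4 matches t_k.
Σ_(k=2)^(5) t_k = s_(6) − s_(2) = -31194 − (-126) = -31068.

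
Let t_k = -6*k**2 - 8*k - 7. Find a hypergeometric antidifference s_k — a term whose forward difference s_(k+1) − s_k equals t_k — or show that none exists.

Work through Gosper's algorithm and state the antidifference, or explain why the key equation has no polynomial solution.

The ratio is (6*k**2 + 20*k + 21)/(6*k**2 + 8*k + 7).
Gosper form: A/B · C(k+1)/C(k) with A=1, B=1, C=k**2 + 4*k/3 + 7/6.
Need (1)·f(k+1) − (1)·f(k) = k**2 + 4*k/3 + 7/6.
Bound: deg f ≤ 3.
A polynomial solution: f(k) = k*(2*k**2 + k + 4)/6.
Get s_k = R·t_k = k*(-2*k**2 - k - 4) with R(k) = B(k−1)f(k)/C(k) = k*(2*k**2 + k + 4)/(6*k**2 + 8*k + 7).
s_(k+1) − s_k = -6*k**2 - 8*k - 7 = t_k.

s_k = k*(-2*k**2 - k - 4)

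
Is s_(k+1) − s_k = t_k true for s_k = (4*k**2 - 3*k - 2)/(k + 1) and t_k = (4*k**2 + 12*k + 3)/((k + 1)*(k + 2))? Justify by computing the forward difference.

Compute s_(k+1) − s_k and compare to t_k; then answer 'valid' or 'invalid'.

s_(k+1) = (4*k**2 + 5*k - 1)/(k + 2)
s_(k+1) − s_k = (4*k**2 + 12*k + 3)/(k**2 + 3*k + 2)
(s_(k+1) − s_k) − t_k = 0

Valid: the claim telescopes to t_k.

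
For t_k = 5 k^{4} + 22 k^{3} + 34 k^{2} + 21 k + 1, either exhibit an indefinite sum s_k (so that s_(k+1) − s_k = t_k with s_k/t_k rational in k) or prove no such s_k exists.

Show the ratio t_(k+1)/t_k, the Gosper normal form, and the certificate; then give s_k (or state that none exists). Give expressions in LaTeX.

The ratio is (5*k**4 + 42*k**3 + 130*k**2 + 175*k + 83)/(5*k**4 + 22*k**3 + 34*k**2 + 21*k + 1).
A = 1, B = 1, C = k**4 + 22*k**3/5 + 34*k**2/5 + 21*k/5 + 1/5.
Need (1)·f(k+1) − (1)·f(k) = k**4 + 22*k**3/5 + 34*k**2/5 + 21*k/5 + 1/5.
Bound: deg f ≤ 5.
Solve for f: f(k) = k*(k**4 + 3*k**3 + 2*k**2 - k - 4)/5 (degree 5 ≤ 5).
Get s_k = R·t_k = k*(k**4 + 3*k**3 + 2*k**2 - k - 4) with R(k) = B(k−1)f(k)/C(k) = k*(k**4 + 3*k**3 + 2*k**2 - k - 4)/(5*k**4 + 22*k**3 + 34*k**2 + 21*k + 1).
Verify: 5*k**4 + 22*k**3 + 34*k**2 + 21*k + 1 matches t_k.

s_k = k \left(k^{4} + 3 k^{3} + 2 k^{2} - k - 4\right)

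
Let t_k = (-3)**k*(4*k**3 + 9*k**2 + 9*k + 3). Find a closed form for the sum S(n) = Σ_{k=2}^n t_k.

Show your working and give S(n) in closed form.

t_(k+1)/t_k = 3*(-4*k**3 - 21*k**2 - 39*k - 25)/(4*k**3 + 9*k**2 + 9*k + 3).
Normal form (A,B,C) = (-3, 1, k**3 + 9*k**2/4 + 9*k/4 + 3/4).
Key eq: (-3)·f(k+1) = (1)·f(k) + (k**3 + 9*k**2/4 + 9*k/4 + 3/4).
From deg A=0, deg B=0, deg C=3: d=3.
Solve for f: f(k) = -k**3/4 (degree 3 ≤ 3).
Get s_k = R·t_k = -(-3)**k*k**3 with R(k) = B(k−1)f(k)/C(k) = -k**3/(4*k**3 + 9*k**2 + 9*k + 3).
Check: Δs_k = (-3)**k*(k**3 + 3*(k + 1)**3). ✓
Telescope: S(n) = s_(n+1) − s_(2) = 3*(-3)**n*(n**3 + 3*n**2 + 3*n + 1) − (-72) = 3*(-3)**n*n**3 + 9*(-3)**n*n**2 + 9*(-3)**n*n + 3*(-3)**n + 72.

S(n) = 3*(-3)**n*n**3 + 9*(-3)**n*n**2 + 9*(-3)**n*n + 3*(-3)**n + 72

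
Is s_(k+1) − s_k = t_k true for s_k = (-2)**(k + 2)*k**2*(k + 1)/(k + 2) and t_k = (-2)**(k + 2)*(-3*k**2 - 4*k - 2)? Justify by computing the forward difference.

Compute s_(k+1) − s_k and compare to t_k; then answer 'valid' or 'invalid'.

s_(k+1) = (-2)**(k + 3)*(k + 1)**2*(k + 2)/(k + 3)
s_(k+1) − s_k = (-2)**(k + 2)*(k + 1)*(-k**2*(k + 3) - 2*(k + 1)*(k + 2)**2)/((k + 2)*(k + 3))
(s_(k+1) − s_k) − t_k = (-2)**(k + 2)*(3*k**3 + 11*k**2 + 10*k + 4)/(k**2 + 5*k + 6)

Invalid: residual (-2)**(k + 2)*(3*k**3 + 11*k**2 + 10*k + 4)/(k**2 + 5*k + 6) ≠ 0.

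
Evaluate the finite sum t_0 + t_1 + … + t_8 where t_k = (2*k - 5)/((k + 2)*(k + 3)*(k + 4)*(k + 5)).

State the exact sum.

Σ = -53/1144

Step 1: r(k) = (k + 2)*(2*k - 3)/((k + 6)*(2*k - 5)).
Normal form (A,B,C) = (k + 2, k + 6, k - 5/2).
Key eq: (k + 2)·f(k+1) = (k + 5)·f(k) + (k - 5/2).
Bound: deg f ≤ 3.
Match coefficients ⇒ f(k) = -k*(k**2 + 9*k + 50)/48.
So s_k = (B(k−1)f/C)·t_k = (-k*(k + 5)*(k**2 + 9*k + 50)/(24*(2*k - 5)))·t_k = k*(-k**2 - 9*k - 50)/(24*(k + 2)*(k + 3)*(k + 4)).
s_(k+1) − s_k = (2*k - 5)/(k**4 + 14*k**3 + 71*k**2 + 154*k + 120) = t_k.
Telescoping: Σ = s_(9) − s_(0) = -53/1144 − (0) = -53/1144.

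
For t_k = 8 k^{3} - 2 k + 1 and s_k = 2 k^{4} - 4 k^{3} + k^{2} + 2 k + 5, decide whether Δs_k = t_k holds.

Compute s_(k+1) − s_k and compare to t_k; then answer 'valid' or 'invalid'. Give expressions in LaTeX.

Valid — Δs_k = t_k.

s_(k+1) = 2*k**4 + 4*k**3 + k**2 + 6
s_(k+1) − s_k = 8*k**3 - 2*k + 1
(s_(k+1) − s_k) − t_k = 0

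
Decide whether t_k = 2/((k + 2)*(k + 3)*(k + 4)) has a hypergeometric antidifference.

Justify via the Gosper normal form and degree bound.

The ratio is (k + 2)/(k + 5).
A = k + 2, B = k + 5, C = 1.
Need (k + 2)·f(k+1) − (k + 4)·f(k) = 1.
deg f ≤ 2 (via 1,1,0).
Solve for f: f(k) = k*(k + 5)/12 (degree 2 ≤ 2).
Certificate R = B(k−1)f/C = k*(k + 4)*(k + 5)/12 gives s_k = k*(k + 5)/(6*(k + 2)*(k + 3)).
s_(k+1) − s_k = 2/(k**3 + 9*k**2 + 26*k + 24) = t_k.

Yes. s_k = k*(k + 5)/(6*(k + 2)*(k + 3)).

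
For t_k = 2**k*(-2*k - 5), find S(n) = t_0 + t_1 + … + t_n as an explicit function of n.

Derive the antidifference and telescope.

Compute t_(k+1)/t_k: get 2*(2*k + 7)/(2*k + 5).
Normal form (A,B,C) = (2, 1, k + 5/2).
f must satisfy (2)·f(k+1) − (1)·f(k) = k + 5/2.
From deg A=0, deg B=0, deg C=1: d=1.
Solving with deg f ≤ 1: f(k) = (2*k + 1)/2.
Get s_k = R·t_k = 2**k*(-2*k - 1) with R(k) = B(k−1)f(k)/C(k) = (2*k + 1)/(2*k + 5).
Check: Δs_k = 2**k*(-2*k - 5). ✓
Telescope: S(n) = s_(n+1) − s_(0) = 2**(n + 1)*(-2*n - 3) − (-1) = -4*2**n*n - 6*2**n + 1.

S(n) = -4*2**n*n - 6*2**n + 1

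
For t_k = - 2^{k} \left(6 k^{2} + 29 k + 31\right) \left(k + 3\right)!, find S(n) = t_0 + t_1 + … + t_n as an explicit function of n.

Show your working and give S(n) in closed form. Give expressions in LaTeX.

Ratio r(k) = 2*(6*k**3 + 65*k**2 + 230*k + 264)/(6*k**2 + 29*k + 31).
So A=2*k + 8 and B=1, with C=k**2 + 29*k/6 + 31/6.
Need (2*k + 8)·f(k+1) − (1)·f(k) = k**2 + 29*k/6 + 31/6.
From deg A=1, deg B=0, deg C=2: d=1.
Match coefficients ⇒ f(k) = (3*k + 1)/6.
So s_k = (B(k−1)f/C)·t_k = ((3*k + 1)/(6*k**2 + 29*k + 31))·t_k = -2**k*(3*k + 1)*factorial(k + 3).
Δs = -2**k*(6*k**2 + 29*k + 31)*factorial(k + 3), as required.
Telescope: S(n) = s_(n+1) − s_(0) = -2**(n + 1)*(3*n + 4)*factorial(n + 4) − (-6) = -6*2**n*n*factorial(n + 4) - 8*2**n*factorial(n + 4) + 6.

S(n) = - 6 \cdot 2^{n} n \left(n + 4\right)! - 8 \cdot 2^{n} \left(n + 4\right)! + 6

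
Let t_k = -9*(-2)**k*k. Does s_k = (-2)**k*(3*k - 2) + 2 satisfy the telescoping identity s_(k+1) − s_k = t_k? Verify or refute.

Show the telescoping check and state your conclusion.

s_(k+1) = -2*(-2)**k*(3*k + 1) + 2
s_(k+1) − s_k = -9*(-2)**k*k
(s_(k+1) − s_k) − t_k = 0

Valid — Δs_k = t_k.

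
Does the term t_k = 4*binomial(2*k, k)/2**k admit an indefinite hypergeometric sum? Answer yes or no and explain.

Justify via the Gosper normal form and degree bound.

Step 1: r(k) = (2*k + 1)/(k + 1).
Take A(k)=2*k + 1, B(k)=k + 1, C(k)=1.
Key eq: (2*k + 1)·f(k+1) = (k)·f(k) + (1).
Degrees (1,1,0) ⇒ d ≤ -1.
Bound -1 < 0, so the key equation has no polynomial solution.

No — t_k has no hypergeometric antidifference.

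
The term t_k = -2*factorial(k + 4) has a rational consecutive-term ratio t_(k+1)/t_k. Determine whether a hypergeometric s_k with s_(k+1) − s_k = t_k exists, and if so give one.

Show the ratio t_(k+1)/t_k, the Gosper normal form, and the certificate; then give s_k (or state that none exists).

none (Gosper's algorithm certifies no s_k)

r(k) = k + 5 after simplifying.
Normal form (A,B,C) = (k + 5, 1, 1).
Need (k + 5)·f(k+1) − (1)·f(k) = 1.
deg f ≤ -1 (via 1,0,0).
Negative degree bound (-1): no f exists, t_k not Gosper-summable.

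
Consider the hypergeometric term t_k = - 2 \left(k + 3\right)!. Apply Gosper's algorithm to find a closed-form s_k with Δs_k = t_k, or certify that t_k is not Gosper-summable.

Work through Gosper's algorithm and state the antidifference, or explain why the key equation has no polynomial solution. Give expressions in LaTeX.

Compute t_(k+1)/t_k: get k + 4.
Gosper form: A/B · C(k+1)/C(k) with A=k + 4, B=1, C=1.
Solve (k + 4)·f(k+1) − (1)·f(k) = 1.
Bound: deg f ≤ -1.
Bound -1 < 0, so the key equation has no polynomial solution.

none — t_k is not Gosper-summable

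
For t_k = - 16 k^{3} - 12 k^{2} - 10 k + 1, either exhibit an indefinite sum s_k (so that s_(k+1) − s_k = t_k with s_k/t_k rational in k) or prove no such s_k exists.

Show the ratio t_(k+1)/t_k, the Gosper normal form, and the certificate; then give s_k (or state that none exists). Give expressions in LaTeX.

Compute t_(k+1)/t_k: get (16*k**3 + 60*k**2 + 82*k + 37)/(16*k**3 + 12*k**2 + 10*k - 1).
A = 1, B = 1, C = k**3 + 3*k**2/4 + 5*k/8 - 1/16.
Key eq: (1)·f(k+1) = (1)·f(k) + (k**3 + 3*k**2/4 + 5*k/8 - 1/16).
From deg A=0, deg B=0, deg C=3: d=4.
Match coefficients ⇒ f(k) = k*(4*k**3 - 4*k**2 + 3*k - 4)/16.
Get s_k = R·t_k = k*(-4*k**3 + 4*k**2 - 3*k + 4) with R(k) = B(k−1)f(k)/C(k) = k*(4*k**3 - 4*k**2 + 3*k - 4)/(16*k**3 + 12*k**2 + 10*k - 1).
s_(k+1) − s_k = -16*k**3 - 12*k**2 - 10*k + 1 = t_k.

s_k = k \left(- 4 k^{3} + 4 k^{2} - 3 k + 4\right)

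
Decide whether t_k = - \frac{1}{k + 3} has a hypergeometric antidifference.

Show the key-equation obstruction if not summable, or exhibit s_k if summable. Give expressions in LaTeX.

The ratio is (k + 3)/(k + 4).
Take A(k)=k + 3, B(k)=k + 4, C(k)=1.
Need (k + 3)·f(k+1) − (k + 3)·f(k) = 1.
d = 0 from the (1,1,0) case.
Write f(k) = c0. Then LHS − RHS = -1, requiring -1 = 0: contradictory. No certificate.

No; the coefficient equations for f are inconsistent.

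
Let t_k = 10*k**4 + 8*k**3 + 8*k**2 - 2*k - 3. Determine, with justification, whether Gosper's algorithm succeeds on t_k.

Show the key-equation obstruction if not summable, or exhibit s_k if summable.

Yes. s_k = k*(2*k**4 - 3*k**3 + 2*k**2 - 3*k - 1).

t_(k+1)/t_k = (10*k**4 + 48*k**3 + 92*k**2 + 78*k + 21)/(10*k**4 + 8*k**3 + 8*k**2 - 2*k - 3).
Gosper form: A/B · C(k+1)/C(k) with A=1, B=1, C=k**4 + 4*k**3/5 + 4*k**2/5 - k/5 - 3/10.
Need (1)·f(k+1) − (1)·f(k) = k**4 + 4*k**3/5 + 4*k**2/5 - k/5 - 3/10.
Degrees (0,0,4) ⇒ d ≤ 5.
Solve for f: f(k) = k*(2*k**4 - 3*k**3 + 2*k**2 - 3*k - 1)/10 (degree 5 ≤ 5).
R(k) = B(k−1)·f(k)/C(k) = k*(2*k**4 - 3*k**3 + 2*k**2 - 3*k - 1)/(10*k**4 + 8*k**3 + 8*k**2 - 2*k - 3); s_k = R·t_k = k*(2*k**4 - 3*k**3 + 2*k**2 - 3*k - 1).
Verify: 10*k**4 + 8*k**3 + 8*k**2 - 2*k - 3 matches t_k.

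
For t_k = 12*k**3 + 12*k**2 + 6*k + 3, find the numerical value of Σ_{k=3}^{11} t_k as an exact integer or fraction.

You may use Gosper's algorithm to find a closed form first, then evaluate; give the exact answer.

t_(k+1)/t_k = (4*k**3 + 16*k**2 + 22*k + 11)/(4*k**3 + 4*k**2 + 2*k + 1).
A = 1, B = 1, C = k**3 + k**2 + k/2 + 1/4.
Solve (1)·f(k+1) − (1)·f(k) = k**3 + k**2 + k/2 + 1/4.
Degrees (0,0,3) ⇒ d ≤ 4.
A polynomial solution: f(k) = k*(3*k**3 - 2*k**2 + 2)/12.
Certificate R = B(k−1)f/C = k*(3*k**3 - 2*k**2 + 2)/(3*(4*k**3 + 4*k**2 + 2*k + 1)) gives s_k = k*(3*k**3 - 2*k**2 + 2).
Δs = 12*k**3 + 12*k**2 + 6*k + 3, as required.
Telescoping: Σ = s_(12) − s_(3) = 58776 − (195) = 58581.

Σ = 58581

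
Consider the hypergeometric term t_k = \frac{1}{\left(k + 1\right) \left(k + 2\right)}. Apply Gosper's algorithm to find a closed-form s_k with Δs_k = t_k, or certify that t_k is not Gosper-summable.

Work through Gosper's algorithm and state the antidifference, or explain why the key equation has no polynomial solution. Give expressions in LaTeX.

s_k = \frac{k}{k + 1}

Compute t_(k+1)/t_k: get (k + 1)/(k + 3).
So A=k + 1 and B=k + 3, with C=1.
f must satisfy (k + 1)·f(k+1) − (k + 2)·f(k) = 1.
deg f ≤ 1 (via 1,1,0).
Solving with deg f ≤ 1: f(k) = k.
Then R = B(k−1)f/C = k*(k + 2), so s_k = R(k)·t_k = k/(k + 1).
Verify: 1/(k**2 + 3*k + 2) matches t_k.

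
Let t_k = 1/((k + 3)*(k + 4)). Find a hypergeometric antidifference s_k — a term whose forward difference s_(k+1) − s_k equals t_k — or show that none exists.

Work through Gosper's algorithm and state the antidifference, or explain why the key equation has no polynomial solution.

s_k = k/(3*(k + 3))

The ratio is (k + 3)/(k + 5).
Gosper form: A/B · C(k+1)/C(k) with A=k + 3, B=k + 5, C=1.
f must satisfy (k + 3)·f(k+1) − (k + 4)·f(k) = 1.
deg f ≤ 1 (via 1,1,0).
Solving with deg f ≤ 1: f(k) = k/3.
Get s_k = R·t_k = k/(3*(k + 3)) with R(k) = B(k−1)f(k)/C(k) = k*(k + 4)/3.
Verify: 1/(k**2 + 7*k + 12) matches t_k.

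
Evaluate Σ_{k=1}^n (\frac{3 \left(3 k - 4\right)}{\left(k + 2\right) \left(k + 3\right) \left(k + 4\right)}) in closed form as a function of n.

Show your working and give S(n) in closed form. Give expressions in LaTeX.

Step 1: r(k) = (k + 2)*(3*k - 1)/((k + 5)*(3*k - 4)).
Factor: A=k + 2; B=k + 5; C=k - 4/3.
Need (k + 2)·f(k+1) − (k + 4)·f(k) = k - 4/3.
From deg A=1, deg B=1, deg C=1: d=2.
Solve for f: f(k) = k*(k - 13)/18 (degree 2 ≤ 2).
Get s_k = R·t_k = k*(k - 13)/(2*(k + 2)*(k + 3)) with R(k) = B(k−1)f(k)/C(k) = k*(k - 13)*(k + 4)/(6*(3*k - 4)).
Check: Δs_k = 3*(3*k - 4)/(k**3 + 9*k**2 + 26*k + 24). ✓
Σ_(k=1)^n t_k = s_(n+1) − s_(1) = ((n**2 - 11*n - 12)/(2*(n**2 + 7*n + 12))) − (-1/2), i.e. n*(n - 2)/(n**2 + 7*n + 12).

S(n) = \frac{n \left(n - 2\right)}{n^{2} + 7 n + 12}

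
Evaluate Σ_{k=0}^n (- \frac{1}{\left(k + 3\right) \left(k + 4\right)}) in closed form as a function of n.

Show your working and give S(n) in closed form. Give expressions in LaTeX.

S(n) = \frac{- n - 1}{3 \left(n + 4\right)}

Ratio r(k) = (k + 3)/(k + 5).
A = k + 3, B = k + 5, C = 1.
Set up (k + 3)·f(k+1) − (k + 4)·f(k) − (1) = 0.
deg f ≤ 1 (via 1,1,0).
Coefficient equations give f(k) = k/3.
So s_k = (B(k−1)f/C)·t_k = (k*(k + 4)/3)·t_k = -k/(3*k + 9).
Verify: -1/(k**2 + 7*k + 12) matches t_k.
Telescope: S(n) = s_(n+1) − s_(0) = (-n - 1)/(3*(n + 4)) − (0) = (-n - 1)/(3*(n + 4)).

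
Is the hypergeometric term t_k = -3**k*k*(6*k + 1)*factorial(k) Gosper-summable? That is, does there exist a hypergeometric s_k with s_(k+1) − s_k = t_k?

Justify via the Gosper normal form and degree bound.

Step 1: r(k) = (k + 1)**2*(18*k + 21)/(k*(6*k + 1)).
Take A(k)=3*k + 3, B(k)=1, C(k)=k**2 + k/6.
Need (3*k + 3)·f(k+1) − (1)·f(k) = k**2 + k/6.
From deg A=1, deg B=0, deg C=2: d=1.
Coefficient equations give f(k) = (2*k - 3)/6.
So s_k = (B(k−1)f/C)·t_k = ((2*k - 3)/(k*(6*k + 1)))·t_k = -3**k*(2*k - 3)*factorial(k).
Verify: -3**k*k*(6*k + 1)*factorial(k) matches t_k.

Yes. s_k = -3**k*(2*k - 3)*factorial(k).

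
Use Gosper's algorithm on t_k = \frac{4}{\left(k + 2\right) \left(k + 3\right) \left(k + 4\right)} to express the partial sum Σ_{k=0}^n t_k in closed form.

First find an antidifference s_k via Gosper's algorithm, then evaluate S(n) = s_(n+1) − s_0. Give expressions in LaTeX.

S(n) = \frac{n^{2} + 7 n + 6}{3 \left(n^{2} + 7 n + 12\right)}

The ratio is (k + 2)/(k + 5).
Take A(k)=k + 2, B(k)=k + 5, C(k)=1.
Solve (k + 2)·f(k+1) − (k + 4)·f(k) = 1.
From deg A=1, deg B=1, deg C=0: d=2.
A polynomial solution: f(k) = k*(k + 5)/12.
So s_k = (B(k−1)f/C)·t_k = (k*(k + 4)*(k + 5)/12)·t_k = k*(k + 5)/(3*(k + 2)*(k + 3)).
s_(k+1) − s_k = 4/(k**3 + 9*k**2 + 26*k + 24) = t_k.
s_(n+1) = (n**2 + 7*n + 6)/(3*(n**2 + 7*n + 12)) and s_(0) = 0, so S(n) = (n**2 + 7*n + 6)/(3*(n**2 + 7*n + 12)).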